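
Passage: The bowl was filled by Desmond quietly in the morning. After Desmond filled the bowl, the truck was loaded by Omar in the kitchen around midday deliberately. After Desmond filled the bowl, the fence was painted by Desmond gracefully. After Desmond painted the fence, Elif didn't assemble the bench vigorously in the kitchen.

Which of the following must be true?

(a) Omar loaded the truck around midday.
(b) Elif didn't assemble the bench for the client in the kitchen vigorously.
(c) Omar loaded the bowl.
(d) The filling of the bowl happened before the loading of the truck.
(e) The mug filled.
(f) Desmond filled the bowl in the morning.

(a) Entailed — this follows by dropping conjuncts from the loading event's description.
(b) Entailed — under negation, adding a further restriction is entailed: if no such assembling event occurred, none occurred for the client either.
(c) Not entailed — Omar loaded the truck, not the bowl; the bowl belongs to the filling event.
(d) Entailed — the narrative places the filling before the loading.
(e) Not entailed — the bowl is what filled, not the mug.
(f) Entailed — this follows by dropping conjuncts from the filling event's description.

(a), (b), (d), (f)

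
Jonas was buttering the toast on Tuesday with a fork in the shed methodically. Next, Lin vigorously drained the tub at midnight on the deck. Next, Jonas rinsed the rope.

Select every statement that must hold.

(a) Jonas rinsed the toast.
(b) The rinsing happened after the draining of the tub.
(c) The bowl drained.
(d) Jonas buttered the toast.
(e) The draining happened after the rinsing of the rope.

(b)

(a) Not entailed — Jonas rinsed the rope, not the toast; the toast belongs to the buttering event.
(b) Entailed — the narrative places the draining before the rinsing.
(c) Not entailed — the tub is what drained, not the bowl.
(d) Not entailed — 'was buttering' is progressive on an accomplishment; it does not entail the completed 'buttered'.
(e) Not entailed — the narrative places the draining before the rinsing, not after.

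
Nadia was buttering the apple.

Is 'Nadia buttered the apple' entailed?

'was buttering' is progressive; for an accomplishment like 'butter the apple', it doesn't entail completion.

no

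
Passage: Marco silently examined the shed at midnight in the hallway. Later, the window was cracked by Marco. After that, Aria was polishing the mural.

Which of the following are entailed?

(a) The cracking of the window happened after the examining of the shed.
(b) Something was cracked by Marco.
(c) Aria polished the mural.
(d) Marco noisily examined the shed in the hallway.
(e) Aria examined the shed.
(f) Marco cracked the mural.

(a) Entailed — the narrative places the examining before the cracking.
(b) Entailed — the original entails any weakening of itself; this just generalizes the patient.
(c) Entailed — 'polish' is an activity; 'was polishing' entails that some polishing happened, so 'polished' holds.
(d) Not entailed — 'noisily' adds a manner not in (and inconsistent with) the original.
(e) Not entailed — the passage has Marco examining the shed, not Aria.
(f) Not entailed — Marco cracked the window, not the mural; the mural belongs to the polishing event.

(a), (b), (c)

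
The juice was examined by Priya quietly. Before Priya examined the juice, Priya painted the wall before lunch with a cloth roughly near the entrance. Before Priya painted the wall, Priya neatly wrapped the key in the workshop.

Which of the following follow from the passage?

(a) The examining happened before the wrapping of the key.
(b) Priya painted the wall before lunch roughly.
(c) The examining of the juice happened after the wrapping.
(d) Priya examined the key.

(b), (c)

(a) Not entailed — the narrative places the wrapping before the examining, not after.
(b) Entailed — the original entails any weakening of itself; this just drops 'with a cloth', 'near the entrance'.
(c) Entailed — the narrative places the wrapping before the examining.
(d) Not entailed — Priya examined the juice, not the key; the key belongs to the wrapping event.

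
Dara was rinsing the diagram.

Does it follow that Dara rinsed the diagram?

yes

'rinse' is atelic; if Dara was rinsing the diagram, then Dara rinsed the diagram (for some time).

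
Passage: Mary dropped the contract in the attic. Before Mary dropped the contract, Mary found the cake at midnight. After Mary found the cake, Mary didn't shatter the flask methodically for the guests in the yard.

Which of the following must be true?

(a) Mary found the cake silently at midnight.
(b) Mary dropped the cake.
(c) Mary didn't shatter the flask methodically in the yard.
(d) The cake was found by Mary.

(d)

(a) Not entailed — 'silently' adds information not in the original event.
(b) Not entailed — Mary dropped the contract, not the cake; the cake belongs to the finding event.
(c) Not entailed — dropping 'for the guests' under negation is not valid — the original leaves open that Mary shattered the flask some other way.
(d) Entailed — this follows by dropping conjuncts from the finding event's description.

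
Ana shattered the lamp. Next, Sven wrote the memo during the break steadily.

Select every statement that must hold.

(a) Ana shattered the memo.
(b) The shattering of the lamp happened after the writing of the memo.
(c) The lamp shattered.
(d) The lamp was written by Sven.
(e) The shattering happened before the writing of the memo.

(c), (e)

(a) Not entailed — Ana shattered the lamp, not the memo; the memo belongs to the writing event.
(b) Not entailed — the narrative places the shattering before the writing, not after.
(c) Entailed — 'Ana shattered the lamp' is causative; it entails the inchoative 'the lamp shattered'.
(d) Not entailed — Sven wrote the memo, not the lamp; the lamp belongs to the shattering event.
(e) Entailed — the narrative places the shattering before the writing.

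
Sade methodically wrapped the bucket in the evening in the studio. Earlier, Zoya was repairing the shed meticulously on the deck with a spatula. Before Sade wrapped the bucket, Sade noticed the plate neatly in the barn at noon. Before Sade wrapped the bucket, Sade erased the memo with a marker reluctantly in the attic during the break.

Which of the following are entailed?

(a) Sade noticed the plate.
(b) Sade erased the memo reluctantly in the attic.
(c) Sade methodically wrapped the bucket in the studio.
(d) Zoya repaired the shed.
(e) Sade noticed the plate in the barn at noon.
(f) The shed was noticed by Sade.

(a), (b), (c), (e)

(a) Entailed — the original entails any weakening of itself; this just drops 'in the barn', 'at noon', 'neatly'.
(b) Entailed — this follows by dropping conjuncts from the erasing event's description.
(c) Entailed — this follows by dropping conjuncts from the wrapping event's description.
(d) Not entailed — 'was repairing' is progressive on an accomplishment; it does not entail the completed 'repaired'.
(e) Entailed — every conjunct here is already in the original noticing event.
(f) Not entailed — Sade noticed the plate, not the shed; the shed belongs to the repairing event.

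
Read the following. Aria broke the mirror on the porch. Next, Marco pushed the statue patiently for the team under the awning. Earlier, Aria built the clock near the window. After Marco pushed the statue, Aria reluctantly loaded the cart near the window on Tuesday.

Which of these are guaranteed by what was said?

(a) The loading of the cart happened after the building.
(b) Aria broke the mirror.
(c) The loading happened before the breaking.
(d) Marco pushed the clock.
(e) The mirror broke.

(a) Entailed — the narrative places the building before the loading.
(b) Entailed — dropping 'on the porch' leaves a sub-description the original still satisfies.
(c) Not entailed — the narrative places the breaking before the loading, not after.
(d) Not entailed — Marco pushed the statue, not the clock; the clock belongs to the building event.
(e) Entailed — 'Aria broke the mirror' is causative; it entails the inchoative 'the mirror broke'.

(a), (b), (e)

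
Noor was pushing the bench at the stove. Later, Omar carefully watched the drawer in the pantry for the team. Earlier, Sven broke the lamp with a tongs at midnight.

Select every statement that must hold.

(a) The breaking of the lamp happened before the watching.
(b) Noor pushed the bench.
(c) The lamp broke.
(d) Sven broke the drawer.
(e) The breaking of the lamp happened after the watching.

(a) Entailed — the narrative places the breaking before the watching.
(b) Entailed — 'push' is an activity; 'was pushing' entails that some pushing happened, so 'pushed' holds.
(c) Entailed — 'Sven broke the lamp' is causative; it entails the inchoative 'the lamp broke'.
(d) Not entailed — Sven broke the lamp, not the drawer; the drawer belongs to the watching event.
(e) Not entailed — the narrative places the breaking before the watching, not after.

(a), (b), (c)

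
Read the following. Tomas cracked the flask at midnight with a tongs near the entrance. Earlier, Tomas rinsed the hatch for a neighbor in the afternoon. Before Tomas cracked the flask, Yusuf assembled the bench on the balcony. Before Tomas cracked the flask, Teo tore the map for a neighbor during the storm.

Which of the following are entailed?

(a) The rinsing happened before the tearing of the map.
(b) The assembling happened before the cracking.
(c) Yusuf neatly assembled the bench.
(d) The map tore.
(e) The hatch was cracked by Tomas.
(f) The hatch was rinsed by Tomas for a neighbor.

(b), (d), (f)

(a) Not entailed — the narrative doesn't order the rinsing relative to the tearing.
(b) Entailed — the narrative places the assembling before the cracking.
(c) Not entailed — 'neatly' adds information not in the original event.
(d) Entailed — 'Teo tore the map' is causative; it entails the inchoative 'the map tore'.
(e) Not entailed — Tomas cracked the flask, not the hatch; the hatch belongs to the rinsing event.
(f) Entailed — dropping 'in the afternoon' leaves a sub-description the original still satisfies.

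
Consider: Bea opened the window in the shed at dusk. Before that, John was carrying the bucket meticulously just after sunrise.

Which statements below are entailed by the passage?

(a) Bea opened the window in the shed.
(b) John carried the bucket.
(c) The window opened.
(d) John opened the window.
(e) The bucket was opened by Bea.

(a), (b), (c)

(a) Entailed — dropping 'at dusk' leaves a sub-description the original still satisfies.
(b) Entailed — 'carry' is an activity; 'was carrying' entails that some carrying happened, so 'carried' holds.
(c) Entailed — 'Bea opened the window' is causative; it entails the inchoative 'the window opened'.
(d) Not entailed — the passage has Bea opening the window, not John.
(e) Not entailed — Bea opened the window, not the bucket; the bucket belongs to the carrying event.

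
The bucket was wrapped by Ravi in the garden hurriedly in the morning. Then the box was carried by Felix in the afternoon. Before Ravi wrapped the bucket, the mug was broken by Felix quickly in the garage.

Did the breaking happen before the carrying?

The narrative orders the breaking before the carrying.

yes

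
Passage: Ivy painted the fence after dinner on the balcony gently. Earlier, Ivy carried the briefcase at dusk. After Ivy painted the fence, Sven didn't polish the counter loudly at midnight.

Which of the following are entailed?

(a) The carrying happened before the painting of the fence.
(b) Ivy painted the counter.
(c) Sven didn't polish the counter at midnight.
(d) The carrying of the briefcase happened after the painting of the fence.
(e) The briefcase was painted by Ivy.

(a) Entailed — the narrative places the carrying before the painting.
(b) Not entailed — Ivy painted the fence, not the counter; the counter belongs to the polishing event.
(c) Not entailed — dropping 'loudly' under negation is not valid — the original leaves open that Sven polished the counter some other way.
(d) Not entailed — the narrative places the carrying before the painting, not after.
(e) Not entailed — Ivy painted the fence, not the briefcase; the briefcase belongs to the carrying event.

(a)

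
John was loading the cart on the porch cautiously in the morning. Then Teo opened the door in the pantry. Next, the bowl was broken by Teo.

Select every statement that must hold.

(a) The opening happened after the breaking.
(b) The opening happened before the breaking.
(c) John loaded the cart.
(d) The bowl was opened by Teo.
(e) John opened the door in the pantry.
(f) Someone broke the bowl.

(b), (f)

(a) Not entailed — the narrative places the opening before the breaking, not after.
(b) Entailed — the narrative places the opening before the breaking.
(c) Not entailed — 'was loading' is progressive on an accomplishment; it does not entail the completed 'loaded'.
(d) Not entailed — Teo opened the door, not the bowl; the bowl belongs to the breaking event.
(e) Not entailed — the passage has Teo opening the door, not John.
(f) Entailed — this follows by dropping conjuncts from the breaking event's description.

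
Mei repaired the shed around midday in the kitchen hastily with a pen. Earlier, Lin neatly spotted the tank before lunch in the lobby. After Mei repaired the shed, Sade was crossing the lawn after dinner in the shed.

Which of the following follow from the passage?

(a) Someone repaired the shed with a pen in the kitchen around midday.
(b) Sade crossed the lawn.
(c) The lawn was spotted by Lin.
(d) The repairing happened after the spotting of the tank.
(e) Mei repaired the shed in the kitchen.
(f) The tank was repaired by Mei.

(a) Entailed — this follows by dropping conjuncts from the repairing event's description.
(b) Not entailed — 'was crossing' is progressive on an accomplishment; it does not entail the completed 'crossed'.
(c) Not entailed — Lin spotted the tank, not the lawn; the lawn belongs to the crossing event.
(d) Entailed — the narrative places the spotting before the repairing.
(e) Entailed — the original entails any weakening of itself; this just drops 'hastily', 'with a pen', 'around midday'.
(f) Not entailed — Mei repaired the shed, not the tank; the tank belongs to the spotting event.

(a), (d), (e)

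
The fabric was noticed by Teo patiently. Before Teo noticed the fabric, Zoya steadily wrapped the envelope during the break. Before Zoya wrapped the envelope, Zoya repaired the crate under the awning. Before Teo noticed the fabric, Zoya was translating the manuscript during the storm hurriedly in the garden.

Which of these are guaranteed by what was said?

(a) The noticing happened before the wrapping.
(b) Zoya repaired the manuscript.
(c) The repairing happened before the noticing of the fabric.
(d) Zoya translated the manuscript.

(c)

(a) Not entailed — the narrative places the wrapping before the noticing, not after.
(b) Not entailed — Zoya repaired the crate, not the manuscript; the manuscript belongs to the translating event.
(c) Entailed — the narrative places the repairing before the noticing.
(d) Not entailed — 'was translating' is progressive on an accomplishment; it does not entail the completed 'translated'.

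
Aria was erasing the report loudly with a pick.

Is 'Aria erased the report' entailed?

'was erasing' is progressive; for an accomplishment like 'erase the report', it doesn't entail completion.

no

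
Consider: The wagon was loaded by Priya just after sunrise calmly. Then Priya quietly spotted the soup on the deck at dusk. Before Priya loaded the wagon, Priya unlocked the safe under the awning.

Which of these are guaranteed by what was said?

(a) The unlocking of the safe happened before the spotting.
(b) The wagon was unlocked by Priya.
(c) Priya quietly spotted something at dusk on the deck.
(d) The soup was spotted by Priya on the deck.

(a) Entailed — the narrative places the unlocking before the spotting.
(b) Not entailed — Priya unlocked the safe, not the wagon; the wagon belongs to the loading event.
(c) Entailed — this follows by dropping conjuncts from the spotting event's description.
(d) Entailed — this follows by dropping conjuncts from the spotting event's description.

(a), (c), (d)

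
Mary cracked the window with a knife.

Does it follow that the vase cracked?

Nothing is said about any vase; only the window is affected.

no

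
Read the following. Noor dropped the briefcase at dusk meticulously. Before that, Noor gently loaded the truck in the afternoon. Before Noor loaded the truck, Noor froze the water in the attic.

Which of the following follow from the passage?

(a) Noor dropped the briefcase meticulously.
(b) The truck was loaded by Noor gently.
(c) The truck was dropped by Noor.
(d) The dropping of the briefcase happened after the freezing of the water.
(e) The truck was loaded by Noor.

(a), (b), (d), (e)

(a) Entailed — every conjunct here is already in the original dropping event.
(b) Entailed — the original entails any weakening of itself; this just drops 'in the afternoon'.
(c) Not entailed — Noor dropped the briefcase, not the truck; the truck belongs to the loading event.
(d) Entailed — the narrative places the freezing before the dropping.
(e) Entailed — every conjunct here is already in the original loading event.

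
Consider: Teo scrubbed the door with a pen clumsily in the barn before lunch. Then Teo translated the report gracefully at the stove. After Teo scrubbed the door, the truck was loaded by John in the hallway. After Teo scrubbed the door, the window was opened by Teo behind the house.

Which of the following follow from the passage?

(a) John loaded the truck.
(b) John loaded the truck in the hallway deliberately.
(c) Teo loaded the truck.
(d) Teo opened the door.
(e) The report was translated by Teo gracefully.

(a) Entailed — the original entails any weakening of itself; this just drops 'in the hallway'.
(b) Not entailed — 'deliberately' adds information not in the original event.
(c) Not entailed — the passage has John loading the truck, not Teo.
(d) Not entailed — Teo opened the window, not the door; the door belongs to the scrubbing event.
(e) Entailed — the original entails any weakening of itself; this just drops 'at the stove'.

(a), (e)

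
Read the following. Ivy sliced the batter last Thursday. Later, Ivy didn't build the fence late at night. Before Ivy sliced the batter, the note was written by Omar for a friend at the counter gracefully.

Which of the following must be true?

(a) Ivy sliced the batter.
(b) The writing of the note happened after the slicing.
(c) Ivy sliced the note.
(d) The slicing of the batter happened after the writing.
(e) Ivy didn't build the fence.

(a) Entailed — this follows by dropping conjuncts from the slicing event's description.
(b) Not entailed — the narrative places the writing before the slicing, not after.
(c) Not entailed — Ivy sliced the batter, not the note; the note belongs to the writing event.
(d) Entailed — the narrative places the writing before the slicing.
(e) Not entailed — dropping 'late at night' under negation is not valid — the original leaves open that Ivy built the fence some other way.

(a), (d)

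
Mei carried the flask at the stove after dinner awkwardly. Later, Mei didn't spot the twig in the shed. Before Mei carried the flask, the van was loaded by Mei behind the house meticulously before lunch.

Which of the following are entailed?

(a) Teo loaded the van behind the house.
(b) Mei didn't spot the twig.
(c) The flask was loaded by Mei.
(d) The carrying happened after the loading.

(d)

(a) Not entailed — the passage has Mei loading the van, not Teo.
(b) Not entailed — dropping 'in the shed' under negation is not valid — the original leaves open that Mei spotted the twig some other way.
(c) Not entailed — Mei loaded the van, not the flask; the flask belongs to the carrying event.
(d) Entailed — the narrative places the loading before the carrying.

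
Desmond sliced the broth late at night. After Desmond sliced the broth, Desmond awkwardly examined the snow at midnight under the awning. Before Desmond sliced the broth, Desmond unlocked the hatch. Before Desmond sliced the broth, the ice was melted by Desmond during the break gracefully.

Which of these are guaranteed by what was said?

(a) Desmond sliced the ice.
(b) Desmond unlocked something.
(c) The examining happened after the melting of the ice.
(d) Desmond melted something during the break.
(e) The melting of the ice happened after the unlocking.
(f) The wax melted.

(a) Not entailed — Desmond sliced the broth, not the ice; the ice belongs to the melting event.
(b) Entailed — the original entails any weakening of itself; this just generalizes the patient.
(c) Entailed — the narrative places the melting before the examining.
(d) Entailed — dropping 'gracefully' and generalizing the patient leaves a sub-description the original still satisfies.
(e) Not entailed — the narrative doesn't order the unlocking relative to the melting.
(f) Not entailed — the ice is what melted, not the wax.

(b), (c), (d)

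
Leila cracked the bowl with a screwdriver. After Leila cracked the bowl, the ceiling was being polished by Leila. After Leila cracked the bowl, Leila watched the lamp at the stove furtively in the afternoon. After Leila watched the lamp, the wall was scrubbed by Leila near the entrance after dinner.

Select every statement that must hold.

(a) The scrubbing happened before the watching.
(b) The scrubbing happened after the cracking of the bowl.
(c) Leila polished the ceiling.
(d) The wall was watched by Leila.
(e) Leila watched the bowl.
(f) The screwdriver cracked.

(b), (c)

(a) Not entailed — the narrative places the watching before the scrubbing, not after.
(b) Entailed — the narrative places the cracking before the scrubbing.
(c) Entailed — 'polish' is an activity; 'was polishing' entails that some polishing happened, so 'polished' holds.
(d) Not entailed — Leila watched the lamp, not the wall; the wall belongs to the scrubbing event.
(e) Not entailed — Leila watched the lamp, not the bowl; the bowl belongs to the cracking event.
(f) Not entailed — the bowl is what cracked, not the screwdriver.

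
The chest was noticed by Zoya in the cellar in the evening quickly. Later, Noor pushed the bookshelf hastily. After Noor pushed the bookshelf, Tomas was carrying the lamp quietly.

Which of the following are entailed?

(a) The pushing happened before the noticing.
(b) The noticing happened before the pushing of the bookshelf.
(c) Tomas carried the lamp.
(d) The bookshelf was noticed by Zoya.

(a) Not entailed — the narrative places the noticing before the pushing, not after.
(b) Entailed — the narrative places the noticing before the pushing.
(c) Entailed — 'carry' is an activity; 'was carrying' entails that some carrying happened, so 'carried' holds.
(d) Not entailed — Zoya noticed the chest, not the bookshelf; the bookshelf belongs to the pushing event.

(b), (c)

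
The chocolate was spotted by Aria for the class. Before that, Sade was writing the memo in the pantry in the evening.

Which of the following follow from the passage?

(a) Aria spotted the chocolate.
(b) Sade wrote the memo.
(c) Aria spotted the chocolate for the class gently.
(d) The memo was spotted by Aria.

(a) Entailed — every conjunct here is already in the original spotting event.
(b) Not entailed — 'was writing' is progressive on an accomplishment; it does not entail the completed 'wrote'.
(c) Not entailed — 'gently' adds information not in the original event.
(d) Not entailed — Aria spotted the chocolate, not the memo; the memo belongs to the writing event.

(a)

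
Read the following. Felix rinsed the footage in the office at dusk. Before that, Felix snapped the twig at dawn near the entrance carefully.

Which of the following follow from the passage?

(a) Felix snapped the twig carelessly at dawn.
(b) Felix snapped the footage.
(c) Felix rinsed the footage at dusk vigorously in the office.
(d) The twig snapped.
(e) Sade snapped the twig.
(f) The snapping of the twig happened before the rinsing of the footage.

(d), (f)

(a) Not entailed — 'carelessly' adds a manner not in (and inconsistent with) the original.
(b) Not entailed — Felix snapped the twig, not the footage; the footage belongs to the rinsing event.
(c) Not entailed — 'vigorously' adds information not in the original event.
(d) Entailed — 'Felix snapped the twig' is causative; it entails the inchoative 'the twig snapped'.
(e) Not entailed — the passage has Felix snapping the twig, not Sade.
(f) Entailed — the narrative places the snapping before the rinsing.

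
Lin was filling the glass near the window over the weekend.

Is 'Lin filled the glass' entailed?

'was filling' is progressive; for an accomplishment like 'fill the glass', it doesn't entail completion.

no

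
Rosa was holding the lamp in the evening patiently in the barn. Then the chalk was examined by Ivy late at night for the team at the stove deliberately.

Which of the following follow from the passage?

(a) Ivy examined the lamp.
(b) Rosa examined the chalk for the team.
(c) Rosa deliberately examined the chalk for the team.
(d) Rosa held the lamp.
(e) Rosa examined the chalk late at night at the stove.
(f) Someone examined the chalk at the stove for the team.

(a) Not entailed — Ivy examined the chalk, not the lamp; the lamp belongs to the holding event.
(b) Not entailed — the passage has Ivy examining the chalk, not Rosa.
(c) Not entailed — the passage has Ivy examining the chalk, not Rosa.
(d) Entailed — 'hold' is an activity; 'was holding' entails that some holding happened, so 'held' holds.
(e) Not entailed — the passage has Ivy examining the chalk, not Rosa.
(f) Entailed — the original entails any weakening of itself; this just drops 'late at night', 'deliberately' and generalizes the agent.

(d), (f)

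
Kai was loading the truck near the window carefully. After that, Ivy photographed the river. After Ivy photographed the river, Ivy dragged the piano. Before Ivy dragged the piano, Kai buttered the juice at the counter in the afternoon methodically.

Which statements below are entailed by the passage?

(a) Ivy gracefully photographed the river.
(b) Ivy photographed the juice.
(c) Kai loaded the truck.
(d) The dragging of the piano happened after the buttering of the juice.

(a) Not entailed — 'gracefully' adds information not in the original event.
(b) Not entailed — Ivy photographed the river, not the juice; the juice belongs to the buttering event.
(c) Not entailed — 'was loading' is progressive on an accomplishment; it does not entail the completed 'loaded'.
(d) Entailed — the narrative places the buttering before the dragging.

(d)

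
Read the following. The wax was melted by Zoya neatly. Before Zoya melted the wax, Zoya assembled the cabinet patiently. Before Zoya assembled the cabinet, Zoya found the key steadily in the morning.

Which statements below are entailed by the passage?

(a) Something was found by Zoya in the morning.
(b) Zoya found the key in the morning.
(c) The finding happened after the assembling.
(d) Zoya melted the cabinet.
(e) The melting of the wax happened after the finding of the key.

(a) Entailed — dropping 'steadily' and generalizing the patient leaves a sub-description the original still satisfies.
(b) Entailed — this follows by dropping conjuncts from the finding event's description.
(c) Not entailed — the narrative places the finding before the assembling, not after.
(d) Not entailed — Zoya melted the wax, not the cabinet; the cabinet belongs to the assembling event.
(e) Entailed — the narrative places the finding before the melting.

(a), (b), (e)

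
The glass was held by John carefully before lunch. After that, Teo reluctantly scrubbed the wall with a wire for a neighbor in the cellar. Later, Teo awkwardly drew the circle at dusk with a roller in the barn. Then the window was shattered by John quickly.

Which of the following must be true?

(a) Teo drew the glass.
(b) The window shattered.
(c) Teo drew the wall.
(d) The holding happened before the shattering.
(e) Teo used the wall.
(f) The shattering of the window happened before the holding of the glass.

(b), (d)

(a) Not entailed — Teo drew the circle, not the glass; the glass belongs to the holding event.
(b) Entailed — 'John shattered the window' is causative; it entails the inchoative 'the window shattered'.
(c) Not entailed — Teo drew the circle, not the wall; the wall belongs to the scrubbing event.
(d) Entailed — the narrative places the holding before the shattering.
(e) Not entailed — the wall is the patient, not an instrument — Teo used a wire.
(f) Not entailed — the narrative places the holding before the shattering, not after.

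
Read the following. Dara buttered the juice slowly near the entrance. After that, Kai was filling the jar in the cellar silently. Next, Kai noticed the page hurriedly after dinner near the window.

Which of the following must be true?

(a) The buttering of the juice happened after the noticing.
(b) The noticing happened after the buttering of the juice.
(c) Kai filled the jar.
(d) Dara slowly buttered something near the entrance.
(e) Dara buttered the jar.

(b), (d)

(a) Not entailed — the narrative places the buttering before the noticing, not after.
(b) Entailed — the narrative places the buttering before the noticing.
(c) Not entailed — 'was filling' is progressive on an accomplishment; it does not entail the completed 'filled'.
(d) Entailed — generalizing the patient leaves a sub-description the original still satisfies.
(e) Not entailed — Dara buttered the juice, not the jar; the jar belongs to the filling event.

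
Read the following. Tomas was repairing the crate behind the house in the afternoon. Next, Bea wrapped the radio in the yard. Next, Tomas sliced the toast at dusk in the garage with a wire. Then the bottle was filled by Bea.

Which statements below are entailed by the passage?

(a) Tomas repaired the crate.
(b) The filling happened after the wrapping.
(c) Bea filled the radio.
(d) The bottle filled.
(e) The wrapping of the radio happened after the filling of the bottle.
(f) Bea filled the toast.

(b), (d)

(a) Not entailed — 'was repairing' is progressive on an accomplishment; it does not entail the completed 'repaired'.
(b) Entailed — the narrative places the wrapping before the filling.
(c) Not entailed — Bea filled the bottle, not the radio; the radio belongs to the wrapping event.
(d) Entailed — 'Bea filled the bottle' is causative; it entails the inchoative 'the bottle filled'.
(e) Not entailed — the narrative places the wrapping before the filling, not after.
(f) Not entailed — Bea filled the bottle, not the toast; the toast belongs to the slicing event.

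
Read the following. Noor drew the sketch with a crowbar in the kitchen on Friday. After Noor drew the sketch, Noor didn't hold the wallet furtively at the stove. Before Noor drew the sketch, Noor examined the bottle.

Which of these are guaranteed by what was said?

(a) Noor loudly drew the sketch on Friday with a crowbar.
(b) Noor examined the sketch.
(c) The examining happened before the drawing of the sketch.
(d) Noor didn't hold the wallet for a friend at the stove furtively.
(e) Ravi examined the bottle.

(a) Not entailed — 'loudly' adds information not in the original event.
(b) Not entailed — Noor examined the bottle, not the sketch; the sketch belongs to the drawing event.
(c) Entailed — the narrative places the examining before the drawing.
(d) Entailed — under negation, adding a further restriction is entailed: if no such holding event occurred, none occurred for a friend either.
(e) Not entailed — the passage has Noor examining the bottle, not Ravi.

(c), (d)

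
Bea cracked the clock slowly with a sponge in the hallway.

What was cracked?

'the clock' marks the patient of the cracking event.

the clock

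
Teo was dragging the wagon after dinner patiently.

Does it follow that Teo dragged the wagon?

yes

'drag' is atelic; if Teo was dragging the wagon, then Teo dragged the wagon (for some time).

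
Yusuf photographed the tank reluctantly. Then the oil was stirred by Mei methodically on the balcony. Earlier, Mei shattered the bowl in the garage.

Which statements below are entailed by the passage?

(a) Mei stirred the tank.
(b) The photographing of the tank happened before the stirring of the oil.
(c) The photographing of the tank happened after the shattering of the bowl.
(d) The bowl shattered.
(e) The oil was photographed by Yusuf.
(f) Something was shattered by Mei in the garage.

(a) Not entailed — Mei stirred the oil, not the tank; the tank belongs to the photographing event.
(b) Entailed — the narrative places the photographing before the stirring.
(c) Not entailed — the narrative doesn't order the shattering relative to the photographing.
(d) Entailed — 'Mei shattered the bowl' is causative; it entails the inchoative 'the bowl shattered'.
(e) Not entailed — Yusuf photographed the tank, not the oil; the oil belongs to the stirring event.
(f) Entailed — the original entails any weakening of itself; this just generalizes the patient.

(b), (d), (f)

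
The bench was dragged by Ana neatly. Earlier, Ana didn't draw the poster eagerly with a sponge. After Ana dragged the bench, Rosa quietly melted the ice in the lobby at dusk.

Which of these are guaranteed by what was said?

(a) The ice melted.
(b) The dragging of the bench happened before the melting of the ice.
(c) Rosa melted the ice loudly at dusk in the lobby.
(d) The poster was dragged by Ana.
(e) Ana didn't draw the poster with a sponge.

(a) Entailed — 'Rosa melted the ice' is causative; it entails the inchoative 'the ice melted'.
(b) Entailed — the narrative places the dragging before the melting.
(c) Not entailed — 'loudly' adds a manner not in (and inconsistent with) the original.
(d) Not entailed — Ana dragged the bench, not the poster; the poster belongs to the drawing event.
(e) Not entailed — dropping 'eagerly' under negation is not valid — the original leaves open that Ana drew the poster some other way.

(a), (b)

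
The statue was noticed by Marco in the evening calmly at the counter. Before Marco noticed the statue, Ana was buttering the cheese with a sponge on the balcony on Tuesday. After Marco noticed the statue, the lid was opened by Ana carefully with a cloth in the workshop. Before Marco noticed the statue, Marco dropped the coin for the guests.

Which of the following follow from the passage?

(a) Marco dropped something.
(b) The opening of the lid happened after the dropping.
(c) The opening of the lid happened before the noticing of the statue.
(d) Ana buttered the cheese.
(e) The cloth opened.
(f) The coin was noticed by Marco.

(a) Entailed — dropping 'for the guests' and generalizing the patient leaves a sub-description the original still satisfies.
(b) Entailed — the narrative places the dropping before the opening.
(c) Not entailed — the narrative places the noticing before the opening, not after.
(d) Not entailed — 'was buttering' is progressive on an accomplishment; it does not entail the completed 'buttered'.
(e) Not entailed — the lid is what opened, not the cloth.
(f) Not entailed — Marco noticed the statue, not the coin; the coin belongs to the dropping event.

(a), (b)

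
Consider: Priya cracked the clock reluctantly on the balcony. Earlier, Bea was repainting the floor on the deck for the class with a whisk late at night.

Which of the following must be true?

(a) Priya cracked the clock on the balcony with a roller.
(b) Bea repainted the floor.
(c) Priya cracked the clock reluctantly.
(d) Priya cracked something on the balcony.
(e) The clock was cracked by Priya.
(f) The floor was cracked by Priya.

(a) Not entailed — 'with a roller' adds information not in the original event.
(b) Not entailed — 'was repainting' is progressive on an accomplishment; it does not entail the completed 'repainted'.
(c) Entailed — this follows by dropping conjuncts from the cracking event's description.
(d) Entailed — this follows by dropping conjuncts from the cracking event's description.
(e) Entailed — the original entails any weakening of itself; this just drops 'on the balcony', 'reluctantly'.
(f) Not entailed — Priya cracked the clock, not the floor; the floor belongs to the repainting event.

(c), (d), (e)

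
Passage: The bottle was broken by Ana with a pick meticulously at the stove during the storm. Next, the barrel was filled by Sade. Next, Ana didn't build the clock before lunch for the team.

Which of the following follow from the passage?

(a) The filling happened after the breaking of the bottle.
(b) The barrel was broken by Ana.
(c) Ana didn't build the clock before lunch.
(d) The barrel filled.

(a) Entailed — the narrative places the breaking before the filling.
(b) Not entailed — Ana broke the bottle, not the barrel; the barrel belongs to the filling event.
(c) Not entailed — dropping 'for the team' under negation is not valid — the original leaves open that Ana built the clock some other way.
(d) Entailed — 'Sade filled the barrel' is causative; it entails the inchoative 'the barrel filled'.

(a), (d)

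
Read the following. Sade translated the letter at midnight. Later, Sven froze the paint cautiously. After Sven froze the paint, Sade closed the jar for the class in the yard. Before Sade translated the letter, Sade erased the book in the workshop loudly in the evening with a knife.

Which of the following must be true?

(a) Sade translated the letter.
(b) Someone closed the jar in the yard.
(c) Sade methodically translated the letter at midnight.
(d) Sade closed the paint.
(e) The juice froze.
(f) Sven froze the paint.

(a), (b), (f)

(a) Entailed — dropping 'at midnight' leaves a sub-description the original still satisfies.
(b) Entailed — this follows by dropping conjuncts from the closing event's description.
(c) Not entailed — 'methodically' adds information not in the original event.
(d) Not entailed — Sade closed the jar, not the paint; the paint belongs to the freezing event.
(e) Not entailed — the paint is what froze, not the juice.
(f) Entailed — every conjunct here is already in the original freezing event.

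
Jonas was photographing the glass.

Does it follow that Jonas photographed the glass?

no

'was photographing' is progressive; for an accomplishment like 'photograph the glass', it doesn't entail completion.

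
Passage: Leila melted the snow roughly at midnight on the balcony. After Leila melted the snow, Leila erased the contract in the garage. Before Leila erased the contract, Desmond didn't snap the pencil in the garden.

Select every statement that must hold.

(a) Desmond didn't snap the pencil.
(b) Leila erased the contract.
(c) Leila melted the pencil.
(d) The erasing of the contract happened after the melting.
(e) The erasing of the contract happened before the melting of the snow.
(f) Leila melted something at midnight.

(b), (d), (f)

(a) Not entailed — dropping 'in the garden' under negation is not valid — the original leaves open that Desmond snapped the pencil some other way.
(b) Entailed — the original entails any weakening of itself; this just drops 'in the garage'.
(c) Not entailed — Leila melted the snow, not the pencil; the pencil belongs to the snapping event.
(d) Entailed — the narrative places the melting before the erasing.
(e) Not entailed — the narrative places the melting before the erasing, not after.
(f) Entailed — the original entails any weakening of itself; this just drops 'roughly', 'on the balcony' and generalizes the patient.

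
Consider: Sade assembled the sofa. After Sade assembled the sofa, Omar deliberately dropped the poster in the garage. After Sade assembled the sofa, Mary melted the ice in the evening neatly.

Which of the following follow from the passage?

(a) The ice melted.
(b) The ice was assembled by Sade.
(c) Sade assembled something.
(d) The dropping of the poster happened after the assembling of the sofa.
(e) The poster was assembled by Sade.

(a) Entailed — 'Mary melted the ice' is causative; it entails the inchoative 'the ice melted'.
(b) Not entailed — Sade assembled the sofa, not the ice; the ice belongs to the melting event.
(c) Entailed — this follows by dropping conjuncts from the assembling event's description.
(d) Entailed — the narrative places the assembling before the dropping.
(e) Not entailed — Sade assembled the sofa, not the poster; the poster belongs to the dropping event.

(a), (c), (d)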